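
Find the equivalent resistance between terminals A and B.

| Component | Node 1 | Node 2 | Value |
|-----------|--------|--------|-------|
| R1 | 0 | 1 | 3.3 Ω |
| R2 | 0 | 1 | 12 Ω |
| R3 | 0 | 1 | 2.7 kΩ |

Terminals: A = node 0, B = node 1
Reduce the network between node 0 (A) and node 1 (B) by series/parallel combination:
  Rp1 = R1 ‖ R2 ‖ R3 (parallel, all between nodes 0 and 1) = 1/(1/3.3 + 1/12 + 1/2700) = 2.586 Ω
R_eq = 2.586 Ω

Final answer: 2.586 Ω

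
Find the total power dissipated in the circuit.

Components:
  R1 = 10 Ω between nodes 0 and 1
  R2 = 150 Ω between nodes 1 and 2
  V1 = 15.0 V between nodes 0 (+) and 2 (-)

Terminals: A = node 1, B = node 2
Nodal analysis, taking node 2 as the 0 V reference.
Source V1 fixes V_0 = 15 V.
KCL at each unknown node (sum of currents leaving = 0; resistances in Ω):
  Node 1: (V_1 - 15)/10 + (V_1 - 0)/150 = 0
Collecting terms: 0.1067 × V_1 = 1.5  =>  V_1 = 14.06 V
Power in each resistor, P = (ΔV)²/R:
  P_R1 = (15 - 14.06)²/10 = 0.08789 W
  P_R2 = (14.06 - 0)²/150 = 1.318 W
P_total = P_R1 + P_R2 = 1.406 W

Final answer: 1.406 W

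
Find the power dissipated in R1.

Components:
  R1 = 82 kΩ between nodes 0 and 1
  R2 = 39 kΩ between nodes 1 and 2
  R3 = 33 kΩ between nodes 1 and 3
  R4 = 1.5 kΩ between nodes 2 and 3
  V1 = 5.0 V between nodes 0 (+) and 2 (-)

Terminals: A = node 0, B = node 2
Nodal analysis, taking node 2 as the 0 V reference.
Source V1 fixes V_0 = 5 V.
KCL at each unknown node (sum of currents leaving = 0; resistances in Ω):
  Node 1: (V_1 - 5)/82000 + (V_1 - 0)/39000 + (V_1 - V_3)/33000 = 0
  Node 3: (V_3 - V_1)/33000 + (V_3 - 0)/1500 = 0
Collecting terms (coefficients in siemens):
  0.00006814·V_1 - 0.0000303·V_3 = 0.00006098
  0.000697·V_3 - 0.0000303·V_1 = 0
Determinant D = (0.00006814)(0.000697) - (-0.0000303)(-0.0000303) = 0.00000004657
V_1 = [(0.00006098)(0.000697) - (-0.0000303)(0)]/D = 0.9125 V
V_3 = [(0.00006814)(0) - (0.00006098)(-0.0000303)]/D = 0.03967 V
I_R1 = (V_0 - V_1)/R1 = (5 - 0.9125)/82000 = 0.00004985 A
P_R1 = I_R1² × R1 = (0.00004985)² × 82000 = 0.0002038 W

Final answer: 0.0002038 W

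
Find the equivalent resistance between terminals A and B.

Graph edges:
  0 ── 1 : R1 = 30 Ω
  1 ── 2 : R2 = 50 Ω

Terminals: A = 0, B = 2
Reduce the network between node 0 (A) and node 2 (B) by series/parallel combination:
  Rs1 = R1 + R2 (series, joined only at node 1) = 30 + 50 = 80 Ω
R_eq = 80 Ω

Final answer: 80 Ω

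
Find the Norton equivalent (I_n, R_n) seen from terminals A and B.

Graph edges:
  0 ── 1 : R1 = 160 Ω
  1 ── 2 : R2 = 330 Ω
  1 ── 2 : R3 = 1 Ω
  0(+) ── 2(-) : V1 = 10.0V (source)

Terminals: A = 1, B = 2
Find the Thévenin equivalent first; then I_n = V_th/R_th and R_n = R_th.
Step 1 — V_th is the open-circuit voltage V_A - V_B (nothing connected across the terminals).
Nodal analysis, taking node 2 as the 0 V reference.
Source V1 fixes V_0 = 10 V.
KCL at each unknown node (sum of currents leaving = 0; resistances in Ω):
  Node 1: (V_1 - 10)/160 + (V_1 - 0)/330 + (V_1 - 0)/1 = 0
Collecting terms: 1.009 × V_1 = 0.0625  =>  V_1 = 0.06193 V
V_th = V_1 - V_2 = 0.06193 - 0 = 0.06193 V
Step 2 — R_th: zero the source — replace V1 by a short circuit (node 2 merges into node 0) — and find the resistance seen between A (node 1) and B (node 0).
Reduce the network between node 1 (A) and node 0 (B) by series/parallel combination:
  Rp1 = R1 ‖ R2 ‖ R3 (parallel, all between nodes 0 and 1) = 1/(1/160 + 1/330 + 1/1) = 0.9908 Ω
R_th = 0.9908 Ω
I_n = V_th/R_th = 0.06193/0.9908 = 0.0625 A, and R_n = R_th = 0.9908 Ω

Final answer: I_n = 0.0625 A, R_n = 0.9908 Ω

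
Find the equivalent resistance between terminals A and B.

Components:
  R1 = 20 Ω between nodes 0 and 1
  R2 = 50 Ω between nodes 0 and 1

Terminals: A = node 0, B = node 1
Reduce the network between node 0 (A) and node 1 (B) by series/parallel combination:
  Rp1 = R1 ‖ R2 (parallel, both between nodes 0 and 1) = 1/(1/20 + 1/50) = 14.29 Ω
R_eq = 14.29 Ω

Final answer: 14.29 Ω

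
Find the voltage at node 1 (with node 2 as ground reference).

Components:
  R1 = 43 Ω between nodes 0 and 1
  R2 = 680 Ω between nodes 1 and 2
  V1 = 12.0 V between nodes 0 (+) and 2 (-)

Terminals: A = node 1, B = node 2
Nodal analysis, taking node 2 as the 0 V reference.
Source V1 fixes V_0 = 12 V.
KCL at each unknown node (sum of currents leaving = 0; resistances in Ω):
  Node 1: (V_1 - 12)/43 + (V_1 - 0)/680 = 0
Collecting terms: 0.02473 × V_1 = 0.2791  =>  V_1 = 11.29 V
The requested potential is V_1 = 11.29 V.

Final answer: V_1 = 11.29 V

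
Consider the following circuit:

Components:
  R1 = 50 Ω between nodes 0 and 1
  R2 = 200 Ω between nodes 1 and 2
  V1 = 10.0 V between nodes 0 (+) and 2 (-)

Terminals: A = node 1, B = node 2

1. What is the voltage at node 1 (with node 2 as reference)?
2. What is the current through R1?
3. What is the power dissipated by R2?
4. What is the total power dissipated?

Nodal analysis, taking node 2 as the 0 V reference.
Source V1 fixes V_0 = 10 V.
KCL at each unknown node (sum of currents leaving = 0; resistances in Ω):
  Node 1: (V_1 - 10)/50 + (V_1 - 0)/200 = 0
Collecting terms: 0.025 × V_1 = 0.2  =>  V_1 = 8 V
Part 1:
  Read off the nodal solution: V_1 = 8 V
Part 2:
  I_R1 = (V_0 - V_1)/R1 = (10 - 8)/50 = 0.04 A
  Magnitude: I_R1 = 0.04 A
Part 3:
  I_R2 = (V_1 - V_2)/R2 = (8 - 0)/200 = 0.04 A
  P_R2 = I_R2² × R2 = (0.04)² × 200 = 0.32 W
Part 4:
  Power in each resistor, P = (ΔV)²/R:
    P_R1 = (10 - 8)²/50 = 0.08 W
    P_R2 = (8 - 0)²/200 = 0.32 W
  P_total = P_R1 + P_R2 = 0.4 W

Final answers:
1. V_1 = 8 V
2. I_R1 = 0.04 A
3. P_R2 = 0.32 W
4. P_total = 0.4 W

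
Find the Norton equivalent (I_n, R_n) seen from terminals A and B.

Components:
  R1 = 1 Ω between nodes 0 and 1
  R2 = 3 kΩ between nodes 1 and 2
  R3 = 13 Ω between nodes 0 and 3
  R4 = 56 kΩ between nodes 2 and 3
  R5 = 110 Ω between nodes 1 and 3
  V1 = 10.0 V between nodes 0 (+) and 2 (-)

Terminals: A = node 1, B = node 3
Find the Thévenin equivalent first; then I_n = V_th/R_th and R_n = R_th.
Step 1 — V_th is the open-circuit voltage V_A - V_B (nothing connected across the terminals).
Nodal analysis, taking node 2 as the 0 V reference.
Source V1 fixes V_0 = 10 V.
KCL at each unknown node (sum of currents leaving = 0; resistances in Ω):
  Node 1: (V_1 - 10)/1 + (V_1 - 0)/3000 + (V_1 - V_3)/110 = 0
  Node 3: (V_3 - 10)/13 + (V_3 - 0)/56000 + (V_3 - V_1)/110 = 0
Collecting terms (coefficients in siemens):
  1.009·V_1 - 0.009091·V_3 = 10
  0.08603·V_3 - 0.009091·V_1 = 0.7692
Determinant D = (1.009)(0.08603) - (-0.009091)(-0.009091) = 0.08676
V_1 = [(10)(0.08603) - (-0.009091)(0.7692)]/D = 9.997 V
V_3 = [(1.009)(0.7692) - (10)(-0.009091)]/D = 9.998 V
V_th = V_1 - V_3 = 9.997 - 9.998 = -0.0008972 V
Step 2 — R_th: zero the source — replace V1 by a short circuit (node 2 merges into node 0) — and find the resistance seen between A (node 1) and B (node 3).
Reduce the network between node 1 (A) and node 3 (B) by series/parallel combination:
  Rp1 = R1 ‖ R2 (parallel, both between nodes 0 and 1) = 1/(1/1 + 1/3000) = 0.9997 Ω
  Rp2 = R3 ‖ R4 (parallel, both between nodes 0 and 3) = 1/(1/13 + 1/56000) = 13 Ω
  Rs1 = Rp1 + Rp2 (series, joined only at node 0) = 0.9997 + 13 = 14 Ω
  Rp3 = R5 ‖ Rs1 (parallel, both between nodes 1 and 3) = 1/(1/110 + 1/14) = 12.42 Ω
R_th = 12.42 Ω
I_n = V_th/R_th = -0.0008972/12.42 = -0.00007226 A, and R_n = R_th = 12.42 Ω

Final answer: I_n = -7.226e-05 A, R_n = 12.42 Ω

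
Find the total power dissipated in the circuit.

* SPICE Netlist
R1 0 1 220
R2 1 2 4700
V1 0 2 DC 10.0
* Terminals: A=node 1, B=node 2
Nodal analysis, taking node 2 as the 0 V reference.
Source V1 fixes V_0 = 10 V.
KCL at each unknown node (sum of currents leaving = 0; resistances in Ω):
  Node 1: (V_1 - 10)/220 + (V_1 - 0)/4700 = 0
Collecting terms: 0.004758 × V_1 = 0.04545  =>  V_1 = 9.553 V
Power in each resistor, P = (ΔV)²/R:
  P_R1 = (10 - 9.553)²/220 = 0.0009089 W
  P_R2 = (9.553 - 0)²/4700 = 0.01942 W
P_total = P_R1 + P_R2 = 0.02033 W

Final answer: 0.02033 W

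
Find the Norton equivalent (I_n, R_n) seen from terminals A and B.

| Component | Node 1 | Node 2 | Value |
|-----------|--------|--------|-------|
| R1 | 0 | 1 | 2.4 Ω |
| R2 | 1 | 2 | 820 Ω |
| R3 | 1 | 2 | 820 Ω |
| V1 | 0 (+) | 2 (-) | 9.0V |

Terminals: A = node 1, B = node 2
Find the Thévenin equivalent first; then I_n = V_th/R_th and R_n = R_th.
Step 1 — V_th is the open-circuit voltage V_A - V_B (nothing connected across the terminals).
Nodal analysis, taking node 2 as the 0 V reference.
Source V1 fixes V_0 = 9 V.
KCL at each unknown node (sum of currents leaving = 0; resistances in Ω):
  Node 1: (V_1 - 9)/2.4 + (V_1 - 0)/820 + (V_1 - 0)/820 = 0
Collecting terms: 0.4191 × V_1 = 3.75  =>  V_1 = 8.948 V
V_th = V_1 - V_2 = 8.948 - 0 = 8.948 V
Step 2 — R_th: zero the source — replace V1 by a short circuit (node 2 merges into node 0) — and find the resistance seen between A (node 1) and B (node 0).
Reduce the network between node 1 (A) and node 0 (B) by series/parallel combination:
  Rp1 = R1 ‖ R2 ‖ R3 (parallel, all between nodes 0 and 1) = 1/(1/2.4 + 1/820 + 1/820) = 2.386 Ω
R_th = 2.386 Ω
I_n = V_th/R_th = 8.948/2.386 = 3.75 A, and R_n = R_th = 2.386 Ω

Final answer: I_n = 3.75 A, R_n = 2.386 Ω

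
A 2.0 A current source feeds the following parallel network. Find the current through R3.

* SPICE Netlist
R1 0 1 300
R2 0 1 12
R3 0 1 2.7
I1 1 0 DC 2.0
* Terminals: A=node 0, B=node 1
All resistors sit directly between nodes 0 and 1, so they are in parallel and share one voltage V; the full source current 2 A splits among them.
1/R_par = 1/300 + 1/12 + 1/2.7 = 0.457 S  =>  R_par = 2.188 Ω
V = I × R_par = 2 × 2.188 = 4.376 V
I_R3 = V/R3 = 4.376/2.7 = 1.621 A

Final answer: 1.621 A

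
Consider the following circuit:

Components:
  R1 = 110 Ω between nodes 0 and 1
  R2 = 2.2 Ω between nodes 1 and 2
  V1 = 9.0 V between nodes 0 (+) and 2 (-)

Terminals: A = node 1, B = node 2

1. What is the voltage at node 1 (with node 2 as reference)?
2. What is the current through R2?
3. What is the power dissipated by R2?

Nodal analysis, taking node 2 as the 0 V reference.
Source V1 fixes V_0 = 9 V.
KCL at each unknown node (sum of currents leaving = 0; resistances in Ω):
  Node 1: (V_1 - 9)/110 + (V_1 - 0)/2.2 = 0
Collecting terms: 0.4636 × V_1 = 0.08182  =>  V_1 = 0.1765 V
Part 1:
  Read off the nodal solution: V_1 = 0.1765 V
Part 2:
  I_R2 = (V_1 - V_2)/R2 = (0.1765 - 0)/2.2 = 0.08021 A
  Magnitude: I_R2 = 0.08021 A
Part 3:
  I_R2 = (V_1 - V_2)/R2 = (0.1765 - 0)/2.2 = 0.08021 A
  P_R2 = I_R2² × R2 = (0.08021)² × 2.2 = 0.01416 W

Final answers:
1. V_1 = 0.1765 V
2. I_R2 = 0.08021 A
3. P_R2 = 0.01416 W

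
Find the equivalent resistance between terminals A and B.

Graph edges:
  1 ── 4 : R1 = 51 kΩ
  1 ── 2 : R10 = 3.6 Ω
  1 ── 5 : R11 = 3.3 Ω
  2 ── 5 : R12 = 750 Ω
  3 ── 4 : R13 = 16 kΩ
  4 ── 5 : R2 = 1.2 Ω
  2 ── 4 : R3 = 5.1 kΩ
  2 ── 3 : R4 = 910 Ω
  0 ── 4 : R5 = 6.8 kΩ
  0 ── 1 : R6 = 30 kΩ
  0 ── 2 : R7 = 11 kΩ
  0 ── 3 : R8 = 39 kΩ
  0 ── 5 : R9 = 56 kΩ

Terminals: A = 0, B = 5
The network is not a plain series/parallel combination. Inject a 1 A test current into terminal A (node 0) and return it from terminal B (node 5); then R_eq = V_A / (1 A).
Nodal analysis, taking node 5 as the 0 V reference.
Current source I_test pushes 1 A into node 0 and draws it out of node 5.
KCL at each unknown node (sum of currents leaving = 0; resistances in Ω):
  Node 0: (V_0 - V_4)/6800 + (V_0 - V_1)/30000 + (V_0 - V_2)/11000 + (V_0 - V_3)/39000 + (V_0 - 0)/56000 - 1 = 0
  Node 1: (V_1 - V_0)/30000 + (V_1 - V_4)/51000 + (V_1 - V_2)/3.6 + (V_1 - 0)/3.3 = 0
  Node 2: (V_2 - V_0)/11000 + (V_2 - V_1)/3.6 + (V_2 - V_4)/5100 + (V_2 - V_3)/910 + (V_2 - 0)/750 = 0
  Node 3: (V_3 - V_0)/39000 + (V_3 - V_2)/910 + (V_3 - V_4)/16000 = 0
  Node 4: (V_4 - V_0)/6800 + (V_4 - V_1)/51000 + (V_4 - V_2)/5100 + (V_4 - V_3)/16000 + (V_4 - 0)/1.2 = 0
Collecting terms (coefficients in siemens):
  0.0003148·V_0 - 0.00003333·V_1 - 0.00009091·V_2 - 0.00002564·V_3 - 0.0001471·V_4 = 1
  0.5809·V_1 - 0.00003333·V_0 - 0.2778·V_2 - 0.00001961·V_4 = 0
  0.2805·V_2 - 0.00009091·V_0 - 0.2778·V_1 - 0.001099·V_3 - 0.0001961·V_4 = 0
  0.001187·V_3 - 0.00002564·V_0 - 0.001099·V_2 - 0.0000625·V_4 = 0
  0.8338·V_4 - 0.0001471·V_0 - 0.00001961·V_1 - 0.0001961·V_2 - 0.0000625·V_3 = 0
Solving these 5 simultaneous equations (Gaussian elimination) gives:
  V_0 = 3184 V, V_1 = 1.539 V, V_2 = 2.836 V, V_3 = 71.43 V
  V_4 = 0.5676 V
R_eq = V_0 / 1 A = 3184 Ω = 3.184 kΩ

Final answer: 3.184 kΩ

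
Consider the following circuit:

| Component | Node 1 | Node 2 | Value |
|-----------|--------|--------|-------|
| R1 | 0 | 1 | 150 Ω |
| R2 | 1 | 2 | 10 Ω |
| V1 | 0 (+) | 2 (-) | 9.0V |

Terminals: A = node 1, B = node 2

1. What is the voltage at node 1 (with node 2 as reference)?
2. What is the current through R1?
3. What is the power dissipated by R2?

Nodal analysis, taking node 2 as the 0 V reference.
Source V1 fixes V_0 = 9 V.
KCL at each unknown node (sum of currents leaving = 0; resistances in Ω):
  Node 1: (V_1 - 9)/150 + (V_1 - 0)/10 = 0
Collecting terms: 0.1067 × V_1 = 0.06  =>  V_1 = 0.5625 V
Part 1:
  Read off the nodal solution: V_1 = 0.5625 V
Part 2:
  I_R1 = (V_0 - V_1)/R1 = (9 - 0.5625)/150 = 0.05625 A
  Magnitude: I_R1 = 0.05625 A
Part 3:
  I_R2 = (V_1 - V_2)/R2 = (0.5625 - 0)/10 = 0.05625 A
  P_R2 = I_R2² × R2 = (0.05625)² × 10 = 0.03164 W

Final answers:
1. V_1 = 0.5625 V
2. I_R1 = 0.05625 A
3. P_R2 = 0.03164 W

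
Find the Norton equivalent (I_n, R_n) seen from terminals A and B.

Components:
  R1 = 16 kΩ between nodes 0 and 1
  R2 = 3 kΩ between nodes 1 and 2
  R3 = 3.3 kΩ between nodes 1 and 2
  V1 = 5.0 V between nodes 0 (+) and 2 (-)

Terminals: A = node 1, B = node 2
Find the Thévenin equivalent first; then I_n = V_th/R_th and R_n = R_th.
Step 1 — V_th is the open-circuit voltage V_A - V_B (nothing connected across the terminals).
Nodal analysis, taking node 2 as the 0 V reference.
Source V1 fixes V_0 = 5 V.
KCL at each unknown node (sum of currents leaving = 0; resistances in Ω):
  Node 1: (V_1 - 5)/16000 + (V_1 - 0)/3000 + (V_1 - 0)/3300 = 0
Collecting terms: 0.0006989 × V_1 = 0.0003125  =>  V_1 = 0.4472 V
V_th = V_1 - V_2 = 0.4472 - 0 = 0.4472 V
Step 2 — R_th: zero the source — replace V1 by a short circuit (node 2 merges into node 0) — and find the resistance seen between A (node 1) and B (node 0).
Reduce the network between node 1 (A) and node 0 (B) by series/parallel combination:
  Rp1 = R1 ‖ R2 ‖ R3 (parallel, all between nodes 0 and 1) = 1/(1/16000 + 1/3000 + 1/3300) = 1431 Ω
R_th = 1.431 kΩ
I_n = V_th/R_th = 0.4472/1431 = 0.0003125 A, and R_n = R_th = 1.431 kΩ

Final answer: I_n = 0.0003125 A, R_n = 1.431 kΩ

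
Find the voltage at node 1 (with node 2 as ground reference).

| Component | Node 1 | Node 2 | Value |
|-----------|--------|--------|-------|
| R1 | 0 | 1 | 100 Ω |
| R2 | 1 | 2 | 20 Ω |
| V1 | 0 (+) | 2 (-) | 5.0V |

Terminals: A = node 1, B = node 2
Nodal analysis, taking node 2 as the 0 V reference.
Source V1 fixes V_0 = 5 V.
KCL at each unknown node (sum of currents leaving = 0; resistances in Ω):
  Node 1: (V_1 - 5)/100 + (V_1 - 0)/20 = 0
Collecting terms: 0.06 × V_1 = 0.05  =>  V_1 = 0.8333 V
The requested potential is V_1 = 0.8333 V.

Final answer: V_1 = 0.8333 V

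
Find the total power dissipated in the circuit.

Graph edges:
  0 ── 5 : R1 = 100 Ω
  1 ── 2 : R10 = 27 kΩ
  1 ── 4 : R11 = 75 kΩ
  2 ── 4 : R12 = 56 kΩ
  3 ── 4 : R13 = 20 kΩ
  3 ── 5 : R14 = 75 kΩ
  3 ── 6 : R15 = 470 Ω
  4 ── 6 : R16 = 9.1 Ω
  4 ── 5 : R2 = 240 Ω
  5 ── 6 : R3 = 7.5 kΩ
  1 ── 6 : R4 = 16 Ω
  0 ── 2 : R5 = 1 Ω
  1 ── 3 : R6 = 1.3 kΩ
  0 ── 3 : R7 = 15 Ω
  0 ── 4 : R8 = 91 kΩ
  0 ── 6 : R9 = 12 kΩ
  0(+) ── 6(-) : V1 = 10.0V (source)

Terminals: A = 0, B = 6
Nodal analysis, taking node 6 as the 0 V reference.
Source V1 fixes V_0 = 10 V.
KCL at each unknown node (sum of currents leaving = 0; resistances in Ω):
  Node 1: (V_1 - 0)/16 + (V_1 - V_3)/1300 + (V_1 - V_2)/27000 + (V_1 - V_4)/75000 = 0
  Node 2: (V_2 - 10)/1 + (V_2 - V_1)/27000 + (V_2 - V_4)/56000 = 0
  Node 3: (V_3 - V_1)/1300 + (V_3 - 10)/15 + (V_3 - V_4)/20000 + (V_3 - V_5)/75000 + (V_3 - 0)/470 = 0
  Node 4: (V_4 - V_5)/240 + (V_4 - 10)/91000 + (V_4 - V_1)/75000 + (V_4 - V_2)/56000 + (V_4 - V_3)/20000 + (V_4 - 0)/9.1 = 0
  Node 5: (V_5 - 10)/100 + (V_5 - V_4)/240 + (V_5 - 0)/7500 + (V_5 - V_3)/75000 = 0
Collecting terms (coefficients in siemens):
  0.06332·V_1 - 0.00003704·V_2 - 0.0007692·V_3 - 0.00001333·V_4 = 0
  1·V_2 - 0.00003704·V_1 - 0.00001786·V_4 = 10
  0.06963·V_3 - 0.0007692·V_1 - 0.00005·V_4 - 0.00001333·V_5 = 0.6667
  0.1141·V_4 - 0.00001333·V_1 - 0.00001786·V_2 - 0.00005·V_3 - 0.004167·V_5 = 0.0001099
  0.01431·V_5 - 0.00001333·V_3 - 0.004167·V_4 = 0.1
Solving these 5 simultaneous equations (Gaussian elimination) gives:
  V_1 = 0.1223 V, V_2 = 9.999 V, V_3 = 9.578 V, V_4 = 0.2649 V
  V_5 = 7.073 V
Power in each resistor, P = (ΔV)²/R:
  P_R1 = (10 - 7.073)²/100 = 0.0857 W
  P_R2 = (0.2649 - 7.073)²/240 = 0.1931 W
  P_R3 = (7.073 - 0)²/7500 = 0.006669 W
  P_R4 = (0.1223 - 0)²/16 = 0.0009342 W
  P_R5 = (10 - 9.999)²/1 = 0.0000002912 W
  P_R6 = (0.1223 - 9.578)²/1300 = 0.06877 W
  P_R7 = (10 - 9.578)²/15 = 0.01189 W
  P_R8 = (10 - 0.2649)²/91000 = 0.001041 W
  P_R9 = (10 - 0)²/12000 = 0.008333 W
  P_R10 = (0.1223 - 9.999)²/27000 = 0.003613 W
  P_R11 = (0.1223 - 0.2649)²/75000 = 0.0000002713 W
  P_R12 = (9.999 - 0.2649)²/56000 = 0.001692 W
  P_R13 = (9.578 - 0.2649)²/20000 = 0.004336 W
  P_R14 = (9.578 - 7.073)²/75000 = 0.00008368 W
  P_R15 = (9.578 - 0)²/470 = 0.1952 W
  P_R16 = (0.2649 - 0)²/9.1 = 0.007711 W
P_total = P_R1 + P_R2 + P_R3 + P_R4 + P_R5 + P_R6 + P_R7 + P_R8 + P_R9 + P_R10 + P_R11 + P_R12 + P_R13 + P_R14 + P_R15 + P_R16 = 0.5891 W

Final answer: 0.5891 W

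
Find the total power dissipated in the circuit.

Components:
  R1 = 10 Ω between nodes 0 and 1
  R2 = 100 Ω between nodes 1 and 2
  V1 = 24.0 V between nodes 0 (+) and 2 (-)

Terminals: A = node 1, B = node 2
Nodal analysis, taking node 2 as the 0 V reference.
Source V1 fixes V_0 = 24 V.
KCL at each unknown node (sum of currents leaving = 0; resistances in Ω):
  Node 1: (V_1 - 24)/10 + (V_1 - 0)/100 = 0
Collecting terms: 0.11 × V_1 = 2.4  =>  V_1 = 21.82 V
Power in each resistor, P = (ΔV)²/R:
  P_R1 = (24 - 21.82)²/10 = 0.476 W
  P_R2 = (21.82 - 0)²/100 = 4.76 W
P_total = P_R1 + P_R2 = 5.236 W

Final answer: 5.236 W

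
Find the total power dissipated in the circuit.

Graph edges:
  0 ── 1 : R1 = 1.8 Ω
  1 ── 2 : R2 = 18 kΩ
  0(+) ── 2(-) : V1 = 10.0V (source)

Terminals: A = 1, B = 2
Nodal analysis, taking node 2 as the 0 V reference.
Source V1 fixes V_0 = 10 V.
KCL at each unknown node (sum of currents leaving = 0; resistances in Ω):
  Node 1: (V_1 - 10)/1.8 + (V_1 - 0)/18000 = 0
Collecting terms: 0.5556 × V_1 = 5.556  =>  V_1 = 9.999 V
Power in each resistor, P = (ΔV)²/R:
  P_R1 = (10 - 9.999)²/1.8 = 0.0000005554 W
  P_R2 = (9.999 - 0)²/18000 = 0.005554 W
P_total = P_R1 + P_R2 = 0.005555 W

Final answer: 0.005555 W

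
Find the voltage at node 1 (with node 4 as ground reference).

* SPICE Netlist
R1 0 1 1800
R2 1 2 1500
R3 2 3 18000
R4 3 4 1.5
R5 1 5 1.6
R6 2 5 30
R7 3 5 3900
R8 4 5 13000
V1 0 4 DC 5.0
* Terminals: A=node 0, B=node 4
Nodal analysis, taking node 4 as the 0 V reference.
Source V1 fixes V_0 = 5 V.
KCL at each unknown node (sum of currents leaving = 0; resistances in Ω):
  Node 1: (V_1 - 5)/1800 + (V_1 - V_2)/1500 + (V_1 - V_5)/1.6 = 0
  Node 2: (V_2 - V_1)/1500 + (V_2 - V_3)/18000 + (V_2 - V_5)/30 = 0
  Node 3: (V_3 - V_2)/18000 + (V_3 - 0)/1.5 + (V_3 - V_5)/3900 = 0
  Node 5: (V_5 - V_1)/1.6 + (V_5 - V_2)/30 + (V_5 - V_3)/3900 + (V_5 - 0)/13000 = 0
Collecting terms (coefficients in siemens):
  0.6262·V_1 - 0.0006667·V_2 - 0.625·V_5 = 0.002778
  0.03406·V_2 - 0.0006667·V_1 - 0.00005556·V_3 - 0.03333·V_5 = 0
  0.667·V_3 - 0.00005556·V_2 - 0.0002564·V_5 = 0
  0.6587·V_5 - 0.625·V_1 - 0.03333·V_2 - 0.0002564·V_3 = 0
Solving these 4 simultaneous equations (Gaussian elimination) gives:
  V_1 = 2.943 V, V_2 = 2.936 V, V_3 = 0.001375 V, V_5 = 2.941 V
The requested potential is V_1 = 2.943 V.

Final answer: V_1 = 2.943 V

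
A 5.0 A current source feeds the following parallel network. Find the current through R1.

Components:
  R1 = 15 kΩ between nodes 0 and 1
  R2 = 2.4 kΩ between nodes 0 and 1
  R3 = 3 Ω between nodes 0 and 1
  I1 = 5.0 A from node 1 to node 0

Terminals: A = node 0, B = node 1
All resistors sit directly between nodes 0 and 1, so they are in parallel and share one voltage V; the full source current 5 A splits among them.
1/R_par = 1/15000 + 1/2400 + 1/3 = 0.3338 S  =>  R_par = 2.996 Ω
V = I × R_par = 5 × 2.996 = 14.98 V
I_R1 = V/R1 = 14.98/15000 = 0.0009986 A

Final answer: 0.0009986 A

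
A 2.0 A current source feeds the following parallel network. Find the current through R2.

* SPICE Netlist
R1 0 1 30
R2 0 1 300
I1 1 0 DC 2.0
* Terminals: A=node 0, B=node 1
All resistors sit directly between nodes 0 and 1, so they are in parallel and share one voltage V; the full source current 2 A splits among them.
1/R_par = 1/30 + 1/300 = 0.03667 S  =>  R_par = 27.27 Ω
V = I × R_par = 2 × 27.27 = 54.55 V
I_R2 = V/R2 = 54.55/300 = 0.1818 A

Final answer: 0.1818 A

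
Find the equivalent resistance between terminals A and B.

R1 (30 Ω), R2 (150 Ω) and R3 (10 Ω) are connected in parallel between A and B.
Reduce the network between node 0 (A) and node 1 (B) by series/parallel combination:
  Rp1 = R1 ‖ R2 ‖ R3 (parallel, all between nodes 0 and 1) = 1/(1/30 + 1/150 + 1/10) = 7.143 Ω
R_eq = 7.143 Ω

Final answer: 7.143 Ω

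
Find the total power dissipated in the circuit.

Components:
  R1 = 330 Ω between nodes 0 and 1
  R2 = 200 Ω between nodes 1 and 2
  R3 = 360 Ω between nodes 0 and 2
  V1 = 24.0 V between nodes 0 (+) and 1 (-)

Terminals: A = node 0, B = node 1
Nodal analysis, taking node 1 as the 0 V reference.
Source V1 fixes V_0 = 24 V.
KCL at each unknown node (sum of currents leaving = 0; resistances in Ω):
  Node 2: (V_2 - 0)/200 + (V_2 - 24)/360 = 0
Collecting terms: 0.007778 × V_2 = 0.06667  =>  V_2 = 8.571 V
Power in each resistor, P = (ΔV)²/R:
  P_R1 = (24 - 0)²/330 = 1.745 W
  P_R2 = (0 - 8.571)²/200 = 0.3673 W
  P_R3 = (24 - 8.571)²/360 = 0.6612 W
P_total = P_R1 + P_R2 + P_R3 = 2.774 W

Final answer: 2.774 W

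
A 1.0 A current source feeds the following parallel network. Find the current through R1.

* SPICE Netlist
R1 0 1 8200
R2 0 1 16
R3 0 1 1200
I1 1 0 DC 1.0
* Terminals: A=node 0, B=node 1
All resistors sit directly between nodes 0 and 1, so they are in parallel and share one voltage V; the full source current 1 A splits among them.
1/R_par = 1/8200 + 1/16 + 1/1200 = 0.06346 S  =>  R_par = 15.76 Ω
V = I × R_par = 1 × 15.76 = 15.76 V
I_R1 = V/R1 = 15.76/8200 = 0.001922 A

Final answer: 0.001922 A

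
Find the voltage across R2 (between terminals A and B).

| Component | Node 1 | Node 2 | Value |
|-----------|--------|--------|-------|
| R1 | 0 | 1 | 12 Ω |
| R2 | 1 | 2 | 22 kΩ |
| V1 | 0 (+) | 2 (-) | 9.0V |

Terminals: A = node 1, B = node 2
R1 and R2 are in series across V1 (node 0 → node 1 → node 2), and the output A–B is taken across R2, so this is a voltage divider.
Series current: I = V1/(R1 + R2) = 9/(12 + 22000) = 9/22010 = 0.0004089 A
V_R2 = I × R2 = V1 × R2/(R1 + R2) = 9 × 22000/22010 = 8.995 V

Final answer: 8.995 V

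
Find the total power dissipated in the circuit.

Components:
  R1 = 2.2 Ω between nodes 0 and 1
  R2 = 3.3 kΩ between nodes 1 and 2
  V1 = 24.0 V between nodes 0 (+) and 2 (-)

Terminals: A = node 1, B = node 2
Nodal analysis, taking node 2 as the 0 V reference.
Source V1 fixes V_0 = 24 V.
KCL at each unknown node (sum of currents leaving = 0; resistances in Ω):
  Node 1: (V_1 - 24)/2.2 + (V_1 - 0)/3300 = 0
Collecting terms: 0.4548 × V_1 = 10.91  =>  V_1 = 23.98 V
Power in each resistor, P = (ΔV)²/R:
  P_R1 = (24 - 23.98)²/2.2 = 0.0001162 W
  P_R2 = (23.98 - 0)²/3300 = 0.1743 W
P_total = P_R1 + P_R2 = 0.1744 W

Final answer: 0.1744 W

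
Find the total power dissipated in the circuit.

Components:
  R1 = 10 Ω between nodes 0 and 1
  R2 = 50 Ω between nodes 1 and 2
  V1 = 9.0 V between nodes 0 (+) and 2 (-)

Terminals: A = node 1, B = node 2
Nodal analysis, taking node 2 as the 0 V reference.
Source V1 fixes V_0 = 9 V.
KCL at each unknown node (sum of currents leaving = 0; resistances in Ω):
  Node 1: (V_1 - 9)/10 + (V_1 - 0)/50 = 0
Collecting terms: 0.12 × V_1 = 0.9  =>  V_1 = 7.5 V
Power in each resistor, P = (ΔV)²/R:
  P_R1 = (9 - 7.5)²/10 = 0.225 W
  P_R2 = (7.5 - 0)²/50 = 1.125 W
P_total = P_R1 + P_R2 = 1.35 W

Final answer: 1.35 W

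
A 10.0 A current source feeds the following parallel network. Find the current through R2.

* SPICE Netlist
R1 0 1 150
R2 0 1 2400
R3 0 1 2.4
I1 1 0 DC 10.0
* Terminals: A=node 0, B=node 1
All resistors sit directly between nodes 0 and 1, so they are in parallel and share one voltage V; the full source current 10 A splits among them.
1/R_par = 1/150 + 1/2400 + 1/2.4 = 0.4238 S  =>  R_par = 2.36 Ω
V = I × R_par = 10 × 2.36 = 23.6 V
I_R2 = V/R2 = 23.6/2400 = 0.009833 A

Final answer: 0.009833 A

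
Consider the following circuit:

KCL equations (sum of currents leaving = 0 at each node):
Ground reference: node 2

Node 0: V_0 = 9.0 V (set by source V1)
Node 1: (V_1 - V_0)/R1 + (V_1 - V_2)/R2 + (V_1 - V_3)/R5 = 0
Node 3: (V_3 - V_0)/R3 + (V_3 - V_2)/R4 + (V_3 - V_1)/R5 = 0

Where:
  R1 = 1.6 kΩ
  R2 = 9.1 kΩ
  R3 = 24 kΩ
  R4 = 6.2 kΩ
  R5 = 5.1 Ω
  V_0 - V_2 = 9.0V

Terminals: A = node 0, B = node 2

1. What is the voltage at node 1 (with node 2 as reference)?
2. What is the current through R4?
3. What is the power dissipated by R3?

Nodal analysis, taking node 2 as the 0 V reference.
Source V1 fixes V_0 = 9 V.
KCL at each unknown node (sum of currents leaving = 0; resistances in Ω):
  Node 1: (V_1 - 9)/1600 + (V_1 - 0)/9100 + (V_1 - V_3)/5.1 = 0
  Node 3: (V_3 - 9)/24000 + (V_3 - 0)/6200 + (V_3 - V_1)/5.1 = 0
Collecting terms (coefficients in siemens):
  0.1968·V_1 - 0.1961·V_3 = 0.005625
  0.1963·V_3 - 0.1961·V_1 = 0.000375
Determinant D = (0.1968)(0.1963) - (-0.1961)(-0.1961) = 0.000184
V_1 = [(0.005625)(0.1963) - (-0.1961)(0.000375)]/D = 6.399 V
V_3 = [(0.1968)(0.000375) - (0.005625)(-0.1961)]/D = 6.394 V
Part 1:
  Read off the nodal solution: V_1 = 6.399 V
Part 2:
  I_R4 = (V_2 - V_3)/R4 = (0 - 6.394)/6200 = -0.001031 A
  Magnitude: I_R4 = 0.001031 A
Part 3:
  I_R3 = (V_0 - V_3)/R3 = (9 - 6.394)/24000 = 0.0001086 A
  P_R3 = I_R3² × R3 = (0.0001086)² × 24000 = 0.000283 W

Final answers:
1. V_1 = 6.399 V
2. I_R4 = 0.001031 A
3. P_R3 = 0.000283 W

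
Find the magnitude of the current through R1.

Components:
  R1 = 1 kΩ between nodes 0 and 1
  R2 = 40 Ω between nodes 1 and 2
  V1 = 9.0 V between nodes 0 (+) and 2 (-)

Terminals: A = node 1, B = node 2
Nodal analysis, taking node 2 as the 0 V reference.
Source V1 fixes V_0 = 9 V.
KCL at each unknown node (sum of currents leaving = 0; resistances in Ω):
  Node 1: (V_1 - 9)/1000 + (V_1 - 0)/40 = 0
Collecting terms: 0.026 × V_1 = 0.009  =>  V_1 = 0.3462 V
I_R1 = (V_0 - V_1)/R1 = (9 - 0.3462)/1000 = 0.008654 A
|I_R1| = 0.008654 A

Final answer: |I_R1| = 0.008654 A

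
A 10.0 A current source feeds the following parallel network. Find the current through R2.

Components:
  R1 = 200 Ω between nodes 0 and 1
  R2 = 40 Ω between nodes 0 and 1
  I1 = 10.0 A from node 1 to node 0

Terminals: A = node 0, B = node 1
All resistors sit directly between nodes 0 and 1, so they are in parallel and share one voltage V; the full source current 10 A splits among them.
1/R_par = 1/200 + 1/40 = 0.03 S  =>  R_par = 33.33 Ω
V = I × R_par = 10 × 33.33 = 333.3 V
I_R2 = V/R2 = 333.3/40 = 8.333 A

Final answer: 8.333 A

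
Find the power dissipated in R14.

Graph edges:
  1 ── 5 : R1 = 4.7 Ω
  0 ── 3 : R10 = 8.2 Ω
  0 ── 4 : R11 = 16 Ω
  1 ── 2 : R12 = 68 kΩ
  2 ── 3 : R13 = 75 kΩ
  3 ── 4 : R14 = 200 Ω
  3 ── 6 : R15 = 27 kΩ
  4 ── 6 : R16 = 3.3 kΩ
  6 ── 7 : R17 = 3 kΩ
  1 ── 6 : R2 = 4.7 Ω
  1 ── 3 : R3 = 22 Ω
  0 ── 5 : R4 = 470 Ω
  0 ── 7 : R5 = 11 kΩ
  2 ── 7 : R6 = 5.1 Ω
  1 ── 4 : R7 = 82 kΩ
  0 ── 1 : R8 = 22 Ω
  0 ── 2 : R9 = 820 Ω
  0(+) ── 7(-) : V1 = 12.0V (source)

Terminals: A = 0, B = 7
Nodal analysis, taking node 7 as the 0 V reference.
Source V1 fixes V_0 = 12 V.
KCL at each unknown node (sum of currents leaving = 0; resistances in Ω):
  Node 1: (V_1 - V_5)/4.7 + (V_1 - V_6)/4.7 + (V_1 - V_3)/22 + (V_1 - V_4)/82000 + (V_1 - 12)/22 + (V_1 - V_2)/68000 = 0
  Node 2: (V_2 - 0)/5.1 + (V_2 - 12)/820 + (V_2 - V_1)/68000 + (V_2 - V_3)/75000 = 0
  Node 3: (V_3 - V_1)/22 + (V_3 - 12)/8.2 + (V_3 - V_2)/75000 + (V_3 - V_4)/200 + (V_3 - V_6)/27000 = 0
  Node 4: (V_4 - V_1)/82000 + (V_4 - 12)/16 + (V_4 - V_3)/200 + (V_4 - V_6)/3300 = 0
  Node 5: (V_5 - V_1)/4.7 + (V_5 - 12)/470 = 0
  Node 6: (V_6 - V_1)/4.7 + (V_6 - V_3)/27000 + (V_6 - V_4)/3300 + (V_6 - 0)/3000 = 0
Collecting terms (coefficients in siemens):
  0.5165·V_1 - 0.00001471·V_2 - 0.04545·V_3 - 0.0000122·V_4 - 0.2128·V_5 - 0.2128·V_6 = 0.5455
  0.1973·V_2 - 0.00001471·V_1 - 0.00001333·V_3 = 0.01463
  0.1725·V_3 - 0.04545·V_1 - 0.00001333·V_2 - 0.005·V_4 - 0.00003704·V_6 = 1.463
  0.06782·V_4 - 0.0000122·V_1 - 0.005·V_3 - 0.000303·V_6 = 0.75
  0.2149·V_5 - 0.2128·V_1 = 0.02553
  0.2134·V_6 - 0.2128·V_1 - 0.00003704·V_3 - 0.000303·V_4 = 0
Solving these 6 simultaneous equations (Gaussian elimination) gives:
  V_1 = 11.95 V, V_2 = 0.07586 V, V_3 = 11.99 V, V_4 = 12 V
  V_5 = 11.95 V, V_6 = 11.93 V
I_R14 = (V_3 - V_4)/R14 = (11.99 - 12)/200 = -0.00006576 A
P_R14 = I_R14² × R14 = (-0.00006576)² × 200 = 0.000000865 W

Final answer: 8.65e-07 W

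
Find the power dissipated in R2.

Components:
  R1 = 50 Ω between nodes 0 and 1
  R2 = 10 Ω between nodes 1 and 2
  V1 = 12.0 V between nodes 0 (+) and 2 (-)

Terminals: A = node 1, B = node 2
Nodal analysis, taking node 2 as the 0 V reference.
Source V1 fixes V_0 = 12 V.
KCL at each unknown node (sum of currents leaving = 0; resistances in Ω):
  Node 1: (V_1 - 12)/50 + (V_1 - 0)/10 = 0
Collecting terms: 0.12 × V_1 = 0.24  =>  V_1 = 2 V
I_R2 = (V_1 - V_2)/R2 = (2 - 0)/10 = 0.2 A
P_R2 = I_R2² × R2 = (0.2)² × 10 = 0.4 W

Final answer: 0.4 W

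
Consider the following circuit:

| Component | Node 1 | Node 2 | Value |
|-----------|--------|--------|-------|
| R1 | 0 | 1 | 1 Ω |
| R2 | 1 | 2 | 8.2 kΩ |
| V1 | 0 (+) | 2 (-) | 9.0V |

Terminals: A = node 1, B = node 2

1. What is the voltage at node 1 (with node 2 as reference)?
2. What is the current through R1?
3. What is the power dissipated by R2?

Nodal analysis, taking node 2 as the 0 V reference.
Source V1 fixes V_0 = 9 V.
KCL at each unknown node (sum of currents leaving = 0; resistances in Ω):
  Node 1: (V_1 - 9)/1 + (V_1 - 0)/8200 = 0
Collecting terms: 1 × V_1 = 9  =>  V_1 = 8.999 V
Part 1:
  Read off the nodal solution: V_1 = 8.999 V
Part 2:
  I_R1 = (V_0 - V_1)/R1 = (9 - 8.999)/1 = 0.001097 A
  Magnitude: I_R1 = 0.001097 A
Part 3:
  I_R2 = (V_1 - V_2)/R2 = (8.999 - 0)/8200 = 0.001097 A
  P_R2 = I_R2² × R2 = (0.001097)² × 8200 = 0.009876 W

Final answers:
1. V_1 = 8.999 V
2. I_R1 = 0.001097 A
3. P_R2 = 0.009876 W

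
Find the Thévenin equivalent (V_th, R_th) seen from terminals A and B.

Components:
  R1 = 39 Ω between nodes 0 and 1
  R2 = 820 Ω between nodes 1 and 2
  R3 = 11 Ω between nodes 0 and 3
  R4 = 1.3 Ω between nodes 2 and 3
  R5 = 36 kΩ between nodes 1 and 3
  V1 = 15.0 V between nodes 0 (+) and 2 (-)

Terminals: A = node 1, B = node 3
Step 1 — V_th is the open-circuit voltage V_A - V_B (nothing connected across the terminals).
Nodal analysis, taking node 2 as the 0 V reference.
Source V1 fixes V_0 = 15 V.
KCL at each unknown node (sum of currents leaving = 0; resistances in Ω):
  Node 1: (V_1 - 15)/39 + (V_1 - 0)/820 + (V_1 - V_3)/36000 = 0
  Node 3: (V_3 - 15)/11 + (V_3 - 0)/1.3 + (V_3 - V_1)/36000 = 0
Collecting terms (coefficients in siemens):
  0.02689·V_1 - 0.00002778·V_3 = 0.3846
  0.8602·V_3 - 0.00002778·V_1 = 1.364
Determinant D = (0.02689)(0.8602) - (-0.00002778)(-0.00002778) = 0.02313
V_1 = [(0.3846)(0.8602) - (-0.00002778)(1.364)]/D = 14.31 V
V_3 = [(0.02689)(1.364) - (0.3846)(-0.00002778)]/D = 1.586 V
V_th = V_1 - V_3 = 14.31 - 1.586 = 12.72 V
Step 2 — R_th: zero the source — replace V1 by a short circuit (node 2 merges into node 0) — and find the resistance seen between A (node 1) and B (node 3).
Reduce the network between node 1 (A) and node 3 (B) by series/parallel combination:
  Rp1 = R1 ‖ R2 (parallel, both between nodes 0 and 1) = 1/(1/39 + 1/820) = 37.23 Ω
  Rp2 = R3 ‖ R4 (parallel, both between nodes 0 and 3) = 1/(1/11 + 1/1.3) = 1.163 Ω
  Rs1 = Rp1 + Rp2 (series, joined only at node 0) = 37.23 + 1.163 = 38.39 Ω
  Rp3 = R5 ‖ Rs1 (parallel, both between nodes 1 and 3) = 1/(1/36000 + 1/38.39) = 38.35 Ω
R_th = 38.35 Ω

Final answer: V_th = 12.72 V, R_th = 38.35 Ω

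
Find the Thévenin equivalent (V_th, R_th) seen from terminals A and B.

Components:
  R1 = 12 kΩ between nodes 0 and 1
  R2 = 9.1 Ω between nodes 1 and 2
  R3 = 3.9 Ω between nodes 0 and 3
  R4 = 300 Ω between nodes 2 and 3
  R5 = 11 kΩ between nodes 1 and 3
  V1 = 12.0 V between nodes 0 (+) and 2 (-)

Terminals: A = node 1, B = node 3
Step 1 — V_th is the open-circuit voltage V_A - V_B (nothing connected across the terminals).
Nodal analysis, taking node 2 as the 0 V reference.
Source V1 fixes V_0 = 12 V.
KCL at each unknown node (sum of currents leaving = 0; resistances in Ω):
  Node 1: (V_1 - 12)/12000 + (V_1 - 0)/9.1 + (V_1 - V_3)/11000 = 0
  Node 3: (V_3 - 12)/3.9 + (V_3 - 0)/300 + (V_3 - V_1)/11000 = 0
Collecting terms (coefficients in siemens):
  0.1101·V_1 - 0.00009091·V_3 = 0.001
  0.2598·V_3 - 0.00009091·V_1 = 3.077
Determinant D = (0.1101)(0.2598) - (-0.00009091)(-0.00009091) = 0.0286
V_1 = [(0.001)(0.2598) - (-0.00009091)(3.077)]/D = 0.01887 V
V_3 = [(0.1101)(3.077) - (0.001)(-0.00009091)]/D = 11.84 V
V_th = V_1 - V_3 = 0.01887 - 11.84 = -11.82 V
Step 2 — R_th: zero the source — replace V1 by a short circuit (node 2 merges into node 0) — and find the resistance seen between A (node 1) and B (node 3).
Reduce the network between node 1 (A) and node 3 (B) by series/parallel combination:
  Rp1 = R1 ‖ R2 (parallel, both between nodes 0 and 1) = 1/(1/12000 + 1/9.1) = 9.093 Ω
  Rp2 = R3 ‖ R4 (parallel, both between nodes 0 and 3) = 1/(1/3.9 + 1/300) = 3.85 Ω
  Rs1 = Rp1 + Rp2 (series, joined only at node 0) = 9.093 + 3.85 = 12.94 Ω
  Rp3 = R5 ‖ Rs1 (parallel, both between nodes 1 and 3) = 1/(1/11000 + 1/12.94) = 12.93 Ω
R_th = 12.93 Ω

Final answer: V_th = -11.82 V, R_th = 12.93 Ω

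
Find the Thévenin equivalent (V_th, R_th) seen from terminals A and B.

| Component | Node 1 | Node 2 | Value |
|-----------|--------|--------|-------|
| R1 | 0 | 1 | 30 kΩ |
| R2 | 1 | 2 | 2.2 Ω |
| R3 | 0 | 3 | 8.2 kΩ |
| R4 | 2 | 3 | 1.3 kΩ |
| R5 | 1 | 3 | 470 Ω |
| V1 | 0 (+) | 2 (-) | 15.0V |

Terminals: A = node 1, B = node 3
Step 1 — V_th is the open-circuit voltage V_A - V_B (nothing connected across the terminals).
Nodal analysis, taking node 2 as the 0 V reference.
Source V1 fixes V_0 = 15 V.
KCL at each unknown node (sum of currents leaving = 0; resistances in Ω):
  Node 1: (V_1 - 15)/30000 + (V_1 - 0)/2.2 + (V_1 - V_3)/470 = 0
  Node 3: (V_3 - 15)/8200 + (V_3 - 0)/1300 + (V_3 - V_1)/470 = 0
Collecting terms (coefficients in siemens):
  0.4567·V_1 - 0.002128·V_3 = 0.0005
  0.003019·V_3 - 0.002128·V_1 = 0.001829
Determinant D = (0.4567)(0.003019) - (-0.002128)(-0.002128) = 0.001374
V_1 = [(0.0005)(0.003019) - (-0.002128)(0.001829)]/D = 0.003931 V
V_3 = [(0.4567)(0.001829) - (0.0005)(-0.002128)]/D = 0.6087 V
V_th = V_1 - V_3 = 0.003931 - 0.6087 = -0.6048 V
Step 2 — R_th: zero the source — replace V1 by a short circuit (node 2 merges into node 0) — and find the resistance seen between A (node 1) and B (node 3).
Reduce the network between node 1 (A) and node 3 (B) by series/parallel combination:
  Rp1 = R1 ‖ R2 (parallel, both between nodes 0 and 1) = 1/(1/30000 + 1/2.2) = 2.2 Ω
  Rp2 = R3 ‖ R4 (parallel, both between nodes 0 and 3) = 1/(1/8200 + 1/1300) = 1122 Ω
  Rs1 = Rp1 + Rp2 (series, joined only at node 0) = 2.2 + 1122 = 1124 Ω
  Rp3 = R5 ‖ Rs1 (parallel, both between nodes 1 and 3) = 1/(1/470 + 1/1124) = 331.4 Ω
R_th = 331.4 Ω

Final answer: V_th = -0.6048 V, R_th = 331.4 Ω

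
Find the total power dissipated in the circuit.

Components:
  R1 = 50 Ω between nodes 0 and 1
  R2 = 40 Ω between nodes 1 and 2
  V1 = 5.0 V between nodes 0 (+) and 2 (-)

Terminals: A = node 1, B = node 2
Nodal analysis, taking node 2 as the 0 V reference.
Source V1 fixes V_0 = 5 V.
KCL at each unknown node (sum of currents leaving = 0; resistances in Ω):
  Node 1: (V_1 - 5)/50 + (V_1 - 0)/40 = 0
Collecting terms: 0.045 × V_1 = 0.1  =>  V_1 = 2.222 V
Power in each resistor, P = (ΔV)²/R:
  P_R1 = (5 - 2.222)²/50 = 0.1543 W
  P_R2 = (2.222 - 0)²/40 = 0.1235 W
P_total = P_R1 + P_R2 = 0.2778 W

Final answer: 0.2778 W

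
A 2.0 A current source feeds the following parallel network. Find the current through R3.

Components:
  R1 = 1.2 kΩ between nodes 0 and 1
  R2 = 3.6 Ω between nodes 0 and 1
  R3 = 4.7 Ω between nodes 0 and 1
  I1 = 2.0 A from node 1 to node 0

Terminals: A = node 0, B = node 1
All resistors sit directly between nodes 0 and 1, so they are in parallel and share one voltage V; the full source current 2 A splits among them.
1/R_par = 1/1200 + 1/3.6 + 1/4.7 = 0.4914 S  =>  R_par = 2.035 Ω
V = I × R_par = 2 × 2.035 = 4.07 V
I_R3 = V/R3 = 4.07/4.7 = 0.866 A

Final answer: 0.866 A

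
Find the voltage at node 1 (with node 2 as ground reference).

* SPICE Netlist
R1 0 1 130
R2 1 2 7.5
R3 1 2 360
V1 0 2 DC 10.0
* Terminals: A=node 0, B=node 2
Nodal analysis, taking node 2 as the 0 V reference.
Source V1 fixes V_0 = 10 V.
KCL at each unknown node (sum of currents leaving = 0; resistances in Ω):
  Node 1: (V_1 - 10)/130 + (V_1 - 0)/7.5 + (V_1 - 0)/360 = 0
Collecting terms: 0.1438 × V_1 = 0.07692  =>  V_1 = 0.5349 V
The requested potential is V_1 = 0.5349 V.

Final answer: V_1 = 0.5349 V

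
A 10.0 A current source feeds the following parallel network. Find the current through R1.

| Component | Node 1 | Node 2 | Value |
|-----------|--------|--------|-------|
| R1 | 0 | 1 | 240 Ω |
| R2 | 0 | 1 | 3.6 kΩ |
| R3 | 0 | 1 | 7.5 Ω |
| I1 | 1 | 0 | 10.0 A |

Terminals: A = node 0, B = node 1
All resistors sit directly between nodes 0 and 1, so they are in parallel and share one voltage V; the full source current 10 A splits among them.
1/R_par = 1/240 + 1/3600 + 1/7.5 = 0.1378 S  =>  R_par = 7.258 Ω
V = I × R_par = 10 × 7.258 = 72.58 V
I_R1 = V/R1 = 72.58/240 = 0.3024 A

Final answer: 0.3024 A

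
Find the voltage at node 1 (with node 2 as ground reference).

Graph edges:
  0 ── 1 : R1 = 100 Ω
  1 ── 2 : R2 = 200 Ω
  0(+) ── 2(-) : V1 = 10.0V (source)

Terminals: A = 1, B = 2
Nodal analysis, taking node 2 as the 0 V reference.
Source V1 fixes V_0 = 10 V.
KCL at each unknown node (sum of currents leaving = 0; resistances in Ω):
  Node 1: (V_1 - 10)/100 + (V_1 - 0)/200 = 0
Collecting terms: 0.015 × V_1 = 0.1  =>  V_1 = 6.667 V
The requested potential is V_1 = 6.667 V.

Final answer: V_1 = 6.667 V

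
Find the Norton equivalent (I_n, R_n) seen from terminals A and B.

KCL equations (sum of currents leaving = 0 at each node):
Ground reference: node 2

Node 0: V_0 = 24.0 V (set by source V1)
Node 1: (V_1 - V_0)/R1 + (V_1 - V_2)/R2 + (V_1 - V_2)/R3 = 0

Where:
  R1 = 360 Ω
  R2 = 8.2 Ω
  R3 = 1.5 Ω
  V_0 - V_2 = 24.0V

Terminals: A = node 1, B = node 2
Find the Thévenin equivalent first; then I_n = V_th/R_th and R_n = R_th.
Step 1 — V_th is the open-circuit voltage V_A - V_B (nothing connected across the terminals).
Nodal analysis, taking node 2 as the 0 V reference.
Source V1 fixes V_0 = 24 V.
KCL at each unknown node (sum of currents leaving = 0; resistances in Ω):
  Node 1: (V_1 - 24)/360 + (V_1 - 0)/8.2 + (V_1 - 0)/1.5 = 0
Collecting terms: 0.7914 × V_1 = 0.06667  =>  V_1 = 0.08424 V
V_th = V_1 - V_2 = 0.08424 - 0 = 0.08424 V
Step 2 — R_th: zero the source — replace V1 by a short circuit (node 2 merges into node 0) — and find the resistance seen between A (node 1) and B (node 0).
Reduce the network between node 1 (A) and node 0 (B) by series/parallel combination:
  Rp1 = R1 ‖ R2 ‖ R3 (parallel, all between nodes 0 and 1) = 1/(1/360 + 1/8.2 + 1/1.5) = 1.264 Ω
R_th = 1.264 Ω
I_n = V_th/R_th = 0.08424/1.264 = 0.06667 A, and R_n = R_th = 1.264 Ω

Final answer: I_n = 0.06667 A, R_n = 1.264 Ω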